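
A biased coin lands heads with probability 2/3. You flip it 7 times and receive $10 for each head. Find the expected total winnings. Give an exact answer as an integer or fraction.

E[#heads] = 7·2/3 = 14/3 (linearity over flips).
E[winnings] = 10·14/3 = 140/3.

140/3 dollars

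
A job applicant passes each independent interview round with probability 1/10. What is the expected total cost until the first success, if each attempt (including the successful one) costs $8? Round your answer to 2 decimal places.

$80.00

E[#attempts] = 1/p = 10; E[cost] = 8·10 = 80.
≈ 80.00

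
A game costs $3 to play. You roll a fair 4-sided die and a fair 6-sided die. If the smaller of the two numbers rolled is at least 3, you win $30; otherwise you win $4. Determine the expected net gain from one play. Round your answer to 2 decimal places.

E[payout] = (2/3)·4 + (1/3)·30 = 38/3
Expected profit = 38/3 − 3 = 29/3 ≈ $9.67

$9.67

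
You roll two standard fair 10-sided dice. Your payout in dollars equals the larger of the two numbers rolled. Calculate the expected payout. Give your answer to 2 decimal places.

Distribution of the larger of the two numbers rolled: 1 w.p. 1/100, 2 w.p. 3/100, 3 w.p. 1/20, 4 w.p. 7/100, 5 w.p. 9/100, 6 w.p. 11/100, …
E[payout] = (1/100)·1 + (3/100)·2 + (1/20)·3 + (7/100)·4 + (9/100)·5 + (11/100)·6 + (13/100)·7 + (3/20)·8 + (17/100)·9 + (19/100)·10 = 143/20
≈ $7.15

$7.15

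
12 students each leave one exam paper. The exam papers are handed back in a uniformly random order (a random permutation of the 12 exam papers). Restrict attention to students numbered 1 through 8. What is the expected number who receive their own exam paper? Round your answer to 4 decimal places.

Let Xᵢ = 1 if person i gets their own exam paper. For each i, P(Xᵢ=1) = 1/12.
By linearity of expectation, E[X₁+…+X_8] = 8·(1/12) = 2/3.
≈ 0.6667

0.6667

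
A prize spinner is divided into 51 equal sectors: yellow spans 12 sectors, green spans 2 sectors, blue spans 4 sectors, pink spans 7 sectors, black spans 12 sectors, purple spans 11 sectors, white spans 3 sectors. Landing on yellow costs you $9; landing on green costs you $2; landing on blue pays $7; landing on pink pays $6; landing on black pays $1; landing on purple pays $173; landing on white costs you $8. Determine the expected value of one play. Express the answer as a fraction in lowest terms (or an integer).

1849/51 dollars

E[payout] = (12/51)·(-9) + (2/51)·(-2) + (4/51)·7 + (7/51)·6 + (12/51)·1 + (11/51)·173 + (3/51)·(-8) = 1849/51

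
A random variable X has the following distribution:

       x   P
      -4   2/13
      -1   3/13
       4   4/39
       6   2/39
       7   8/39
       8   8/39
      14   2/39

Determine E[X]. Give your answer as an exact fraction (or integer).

E[X] = (2/13)·(-4) + (3/13)·(-1) + (4/39)·4 + (2/39)·6 + (8/39)·7 + (8/39)·8 + (2/39)·14
     = 11/3

11/3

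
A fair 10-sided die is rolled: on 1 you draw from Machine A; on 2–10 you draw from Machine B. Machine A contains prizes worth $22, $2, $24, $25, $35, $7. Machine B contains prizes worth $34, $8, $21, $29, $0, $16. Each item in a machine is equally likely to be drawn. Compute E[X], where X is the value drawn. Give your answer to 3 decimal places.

$18.117

E[X | Machine A] = (22 + 2 + 24 + 25 + 35 + 7)/6 = 115/6
E[X | Machine B] = (34 + 8 + 21 + 29 + 0 + 16)/6 = 18
E[X] = (1/10)·115/6 + (9/10)·18 = 1087/60 ≈ 18.117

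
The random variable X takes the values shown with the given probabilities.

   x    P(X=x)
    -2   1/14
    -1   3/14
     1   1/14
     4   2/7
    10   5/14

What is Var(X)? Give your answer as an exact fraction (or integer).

E[X] = (1/14)·(-2) + (3/14)·(-1) + (1/14)·1 + (2/7)·4 + (5/14)·10 = 31/7
E[X²] = (1/14)·4 + (3/14)·1 + (1/14)·1 + (2/7)·16 + (5/14)·100 = 286/7
Var(X) = 286/7 − (31/7)² = 1041/49

1041/49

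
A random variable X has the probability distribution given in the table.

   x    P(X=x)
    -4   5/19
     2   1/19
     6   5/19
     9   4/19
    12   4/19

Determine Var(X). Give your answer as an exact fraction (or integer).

E[X] = (5/19)·(-4) + (1/19)·2 + (5/19)·6 + (4/19)·9 + (4/19)·12 = 96/19
E[X²] = (5/19)·16 + (1/19)·4 + (5/19)·36 + (4/19)·81 + (4/19)·144 = 1164/19
Var(X) = 1164/19 − (96/19)² = 12900/361

12900/361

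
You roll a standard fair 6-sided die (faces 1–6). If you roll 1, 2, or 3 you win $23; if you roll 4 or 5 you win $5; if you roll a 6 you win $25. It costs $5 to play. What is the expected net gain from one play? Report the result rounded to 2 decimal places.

$12.33

E[payout] = (1/3)·5 + (1/2)·23 + (1/6)·25 = 52/3
Expected profit = 52/3 − 5 = 37/3 ≈ $12.33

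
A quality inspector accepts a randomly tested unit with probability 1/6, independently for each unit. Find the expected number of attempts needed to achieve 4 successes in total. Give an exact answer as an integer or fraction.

24

By linearity (sum of 4 independent geometric waits), E[trials] = 4/p = 4/(1/6) = 24.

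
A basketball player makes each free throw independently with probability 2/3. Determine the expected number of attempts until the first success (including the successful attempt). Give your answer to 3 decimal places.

1.500

For a geometric distribution, E[trials] = 1/p = 1/(2/3) = 3/2.
≈ 1.500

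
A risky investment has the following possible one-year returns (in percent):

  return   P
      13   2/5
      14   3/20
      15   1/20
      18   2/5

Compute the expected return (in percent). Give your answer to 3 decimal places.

15.250

E[X] = (2/5)·13 + (3/20)·14 + (1/20)·15 + (2/5)·18
     = 61/4 ≈ 15.250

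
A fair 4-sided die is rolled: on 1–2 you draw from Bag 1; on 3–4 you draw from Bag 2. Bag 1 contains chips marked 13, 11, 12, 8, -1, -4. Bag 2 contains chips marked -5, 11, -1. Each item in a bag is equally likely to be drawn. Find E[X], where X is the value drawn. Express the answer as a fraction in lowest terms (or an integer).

49/12

E[X | Bag 1] = (13 + 11 + 12 + 8 − 1 − 4)/6 = 13/2
E[X | Bag 2] = (-5 + 11 − 1)/3 = 5/3
E[X] = (1/2)·13/2 + (1/2)·5/3 = 49/12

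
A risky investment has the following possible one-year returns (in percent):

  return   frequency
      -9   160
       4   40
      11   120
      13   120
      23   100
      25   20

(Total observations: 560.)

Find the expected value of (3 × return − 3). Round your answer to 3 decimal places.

Total = 560, so P(return=-9) = 160/560, etc.
E[3x-3] = (2/7)·(-30) + (1/14)·9 + (3/14)·30 + (3/14)·36 + (5/28)·66 + (1/28)·72
     = 144/7 ≈ 20.571

20.571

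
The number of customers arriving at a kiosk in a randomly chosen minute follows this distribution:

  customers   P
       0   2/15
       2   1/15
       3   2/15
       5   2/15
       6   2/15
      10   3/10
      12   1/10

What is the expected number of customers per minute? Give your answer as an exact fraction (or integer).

31/5

E[X] = (2/15)·0 + (1/15)·2 + (2/15)·3 + (2/15)·5 + (2/15)·6 + (3/10)·10 + (1/10)·12
     = 31/5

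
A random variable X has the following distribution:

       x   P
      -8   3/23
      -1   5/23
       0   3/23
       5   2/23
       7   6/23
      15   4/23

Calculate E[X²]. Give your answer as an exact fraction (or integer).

E[X²] = (3/23)·64 + (5/23)·1 + (3/23)·0 + (2/23)·25 + (6/23)·49 + (4/23)·225
     = 1441/23

1441/23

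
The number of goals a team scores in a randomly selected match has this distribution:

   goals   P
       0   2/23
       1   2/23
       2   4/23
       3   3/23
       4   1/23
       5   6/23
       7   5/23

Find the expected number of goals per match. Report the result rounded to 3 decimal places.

E[X] = (2/23)·0 + (2/23)·1 + (4/23)·2 + (3/23)·3 + (1/23)·4 + (6/23)·5 + (5/23)·7
     = 88/23 ≈ 3.826

3.826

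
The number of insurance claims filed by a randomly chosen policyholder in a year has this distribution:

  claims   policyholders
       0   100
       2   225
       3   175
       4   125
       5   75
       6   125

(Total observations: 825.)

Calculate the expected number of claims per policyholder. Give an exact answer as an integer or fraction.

104/33

Total = 825, so P(claims=0) = 100/825, etc.
E[X] = (4/33)·0 + (3/11)·2 + (7/33)·3 + (5/33)·4 + (1/11)·5 + (5/33)·6
     = 104/33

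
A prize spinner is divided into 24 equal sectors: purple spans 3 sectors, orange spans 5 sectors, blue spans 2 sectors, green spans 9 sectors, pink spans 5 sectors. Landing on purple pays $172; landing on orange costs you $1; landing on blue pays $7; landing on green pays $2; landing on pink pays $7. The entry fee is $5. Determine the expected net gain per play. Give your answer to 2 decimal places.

$19.08

E[payout] = (3/24)·172 + (5/24)·(-1) + (2/24)·7 + (9/24)·2 + (5/24)·7 = 289/12
Expected profit = 289/12 − 5 = 229/12 ≈ $19.08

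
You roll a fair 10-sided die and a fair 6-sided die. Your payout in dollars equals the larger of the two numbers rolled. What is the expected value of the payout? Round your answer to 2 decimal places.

Distribution of the larger of the two numbers rolled: 1 w.p. 1/60, 2 w.p. 1/20, 3 w.p. 1/12, 4 w.p. 7/60, 5 w.p. 3/20, 6 w.p. 11/60, …
E[payout] = (1/60)·1 + (1/20)·2 + (1/12)·3 + (7/60)·4 + (3/20)·5 + (11/60)·6 + (1/10)·7 + (1/10)·8 + (1/10)·9 + (1/10)·10 = 73/12
≈ $6.08

$6.08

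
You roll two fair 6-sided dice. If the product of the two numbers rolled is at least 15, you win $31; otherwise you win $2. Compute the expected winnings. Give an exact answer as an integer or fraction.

449/36 dollars

E[payout] = (23/36)·2 + (13/36)·31 = 449/36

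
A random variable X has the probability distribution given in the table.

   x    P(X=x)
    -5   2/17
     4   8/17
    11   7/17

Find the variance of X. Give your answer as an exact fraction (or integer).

7624/289

E[X] = (2/17)·(-5) + (8/17)·4 + (7/17)·11 = 99/17
E[X²] = (2/17)·25 + (8/17)·16 + (7/17)·121 = 1025/17
Var(X) = 1025/17 − (99/17)² = 7624/289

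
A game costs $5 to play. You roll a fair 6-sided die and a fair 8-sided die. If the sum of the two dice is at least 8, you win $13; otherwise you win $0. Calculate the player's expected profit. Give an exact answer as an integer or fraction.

E[payout] = (7/16)·0 + (9/16)·13 = 117/16
Expected profit = 117/16 − 5 = 37/16

37/16 dollars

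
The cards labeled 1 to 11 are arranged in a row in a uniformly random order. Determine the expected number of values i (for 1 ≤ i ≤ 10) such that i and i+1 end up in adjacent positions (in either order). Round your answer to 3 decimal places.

For each i ∈ {1,…,10}, let Xᵢ = 1 if i and i+1 are adjacent. P(Xᵢ=1) = 2·(11−1)!/11! = 2/11.
By linearity, E[ΣXᵢ] = (10)·(2/11) = 20/11.
≈ 1.818

1.818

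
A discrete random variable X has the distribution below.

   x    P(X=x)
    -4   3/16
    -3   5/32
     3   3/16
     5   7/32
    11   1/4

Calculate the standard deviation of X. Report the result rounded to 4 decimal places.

E[X] = 51/16, E[X²] = 669/16
Var(X) = E[X²] − (E[X])² = 669/16 − 2601/256 = 8103/256
SD(X) = √(8103/256) ≈ 5.6260

5.6260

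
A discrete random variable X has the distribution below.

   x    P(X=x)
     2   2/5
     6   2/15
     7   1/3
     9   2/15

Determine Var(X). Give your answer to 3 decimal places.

E[X] = (2/5)·2 + (2/15)·6 + (1/3)·7 + (2/15)·9 = 77/15
E[X²] = (2/5)·4 + (2/15)·36 + (1/3)·49 + (2/15)·81 = 503/15
Var(X) = 503/15 − (77/15)² = 1616/225 ≈ 7.182

7.182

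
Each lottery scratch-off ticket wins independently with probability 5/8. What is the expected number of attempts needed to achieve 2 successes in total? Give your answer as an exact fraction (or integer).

16/5

By linearity (sum of 2 independent geometric waits), E[trials] = 2/p = 2/(5/8) = 16/5.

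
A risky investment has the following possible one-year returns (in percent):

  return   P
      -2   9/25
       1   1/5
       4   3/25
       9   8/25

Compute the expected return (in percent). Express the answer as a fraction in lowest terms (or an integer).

E[X] = (9/25)·(-2) + (1/5)·1 + (3/25)·4 + (8/25)·9
     = 71/25

71/25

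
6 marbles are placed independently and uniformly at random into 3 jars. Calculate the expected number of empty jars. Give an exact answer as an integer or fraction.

Let Xⱼ=1 if jar j is empty. P(Xⱼ=1) = ((3-1)/3)^6 = 64/729.
By linearity, E[#empty] = 3·64/729 = 64/243.

64/243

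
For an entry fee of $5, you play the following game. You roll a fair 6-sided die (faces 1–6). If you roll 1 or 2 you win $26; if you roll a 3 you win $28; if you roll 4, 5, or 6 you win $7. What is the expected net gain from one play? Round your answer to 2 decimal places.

E[payout] = (1/2)·7 + (1/3)·26 + (1/6)·28 = 101/6
Expected profit = 101/6 − 5 = 71/6 ≈ $11.83

$11.83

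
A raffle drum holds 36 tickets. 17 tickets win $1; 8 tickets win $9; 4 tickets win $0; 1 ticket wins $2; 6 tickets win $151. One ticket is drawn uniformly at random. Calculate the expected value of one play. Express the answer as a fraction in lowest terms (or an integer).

997/36 dollars

E[payout] = (17/36)·1 + (8/36)·9 + (4/36)·0 + (1/36)·2 + (6/36)·151 = 997/36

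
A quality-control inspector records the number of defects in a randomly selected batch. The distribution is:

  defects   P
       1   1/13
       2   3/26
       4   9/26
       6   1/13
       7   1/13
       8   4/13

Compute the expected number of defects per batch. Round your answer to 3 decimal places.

E[X] = (1/13)·1 + (3/26)·2 + (9/26)·4 + (1/13)·6 + (1/13)·7 + (4/13)·8
     = 67/13 ≈ 5.154

5.154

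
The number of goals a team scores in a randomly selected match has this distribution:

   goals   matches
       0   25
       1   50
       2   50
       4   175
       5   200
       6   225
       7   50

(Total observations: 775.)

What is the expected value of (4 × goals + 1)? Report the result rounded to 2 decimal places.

19.32

Total = 775, so P(goals=0) = 25/775, etc.
E[4x+1] = (1/31)·1 + (2/31)·5 + (2/31)·9 + (7/31)·17 + (8/31)·21 + (9/31)·25 + (2/31)·29
     = 599/31 ≈ 19.32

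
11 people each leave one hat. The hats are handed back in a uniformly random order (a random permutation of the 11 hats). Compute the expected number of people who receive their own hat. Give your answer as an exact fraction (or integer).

1

Let Xᵢ = 1 if person i gets their own hat. For each i, P(Xᵢ=1) = 1/11.
By linearity of expectation, E[X₁+…+X_11] = 11·(1/11) = 1.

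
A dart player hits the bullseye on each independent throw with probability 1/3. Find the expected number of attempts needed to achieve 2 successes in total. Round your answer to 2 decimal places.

By linearity (sum of 2 independent geometric waits), E[trials] = 2/p = 2/(1/3) = 6.
≈ 6.00

6.00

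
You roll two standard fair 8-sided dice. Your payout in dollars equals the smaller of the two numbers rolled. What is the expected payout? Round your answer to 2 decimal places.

$3.19

Distribution of the smaller of the two numbers rolled: 1 w.p. 15/64, 2 w.p. 13/64, 3 w.p. 11/64, 4 w.p. 9/64, 5 w.p. 7/64, 6 w.p. 5/64, …
E[payout] = (15/64)·1 + (13/64)·2 + (11/64)·3 + (9/64)·4 + (7/64)·5 + (5/64)·6 + (3/64)·7 + (1/64)·8 = 51/16
≈ $3.19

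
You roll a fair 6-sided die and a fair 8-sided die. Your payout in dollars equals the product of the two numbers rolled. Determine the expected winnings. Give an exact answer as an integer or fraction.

63/4 dollars

Distribution of the product of the two numbers rolled: 1 w.p. 1/48, 2 w.p. 1/24, 3 w.p. 1/24, 4 w.p. 1/16, 5 w.p. 1/24, 6 w.p. 1/12, …
E[payout] = (1/48)·1 + (1/24)·2 + (1/24)·3 + (1/16)·4 + (1/24)·5 + (1/12)·6 + (1/48)·7 + (1/16)·8 + (1/48)·9 + (1/24)·10 + (1/12)·12 + (1/48)·14 + (1/24)·15 + (1/24)·16 + (1/24)·18 + (1/24)·20 + (1/48)·21 + (1/16)·24 + (1/48)·25 + (1/48)·28 + (1/24)·30 + (1/48)·32 + (1/48)·35 + (1/48)·36 + (1/48)·40 + (1/48)·42 + (1/48)·48 = 63/4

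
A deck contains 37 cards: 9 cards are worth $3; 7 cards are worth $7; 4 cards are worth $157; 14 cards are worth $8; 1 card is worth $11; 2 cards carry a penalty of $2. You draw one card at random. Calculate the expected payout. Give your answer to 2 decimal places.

$22.24

E[payout] = (9/37)·3 + (7/37)·7 + (4/37)·157 + (14/37)·8 + (1/37)·11 + (2/37)·(-2) = 823/37
≈ $22.24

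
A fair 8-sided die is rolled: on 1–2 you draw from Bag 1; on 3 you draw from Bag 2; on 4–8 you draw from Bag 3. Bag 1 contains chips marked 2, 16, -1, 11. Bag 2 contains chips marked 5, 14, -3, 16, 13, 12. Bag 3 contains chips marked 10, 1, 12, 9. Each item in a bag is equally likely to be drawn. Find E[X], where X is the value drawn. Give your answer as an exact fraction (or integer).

127/16

E[X | Bag 1] = (2 + 16 − 1 + 11)/4 = 7
E[X | Bag 2] = (5 + 14 − 3 + 16 + 13 + 12)/6 = 19/2
E[X | Bag 3] = (10 + 1 + 12 + 9)/4 = 8
E[X] = (1/4)·7 + (1/8)·19/2 + (5/8)·8 = 127/16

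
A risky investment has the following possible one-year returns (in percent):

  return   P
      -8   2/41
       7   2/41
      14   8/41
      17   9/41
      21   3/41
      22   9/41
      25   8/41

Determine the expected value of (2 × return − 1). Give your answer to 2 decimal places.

E[2x-1] = (2/41)·(-17) + (2/41)·13 + (8/41)·27 + (9/41)·33 + (3/41)·41 + (9/41)·43 + (8/41)·49
     = 1407/41 ≈ 34.32

34.32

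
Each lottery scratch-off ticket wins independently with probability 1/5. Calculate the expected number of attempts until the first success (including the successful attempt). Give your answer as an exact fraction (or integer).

5

For a geometric distribution, E[trials] = 1/p = 1/(1/5) = 5.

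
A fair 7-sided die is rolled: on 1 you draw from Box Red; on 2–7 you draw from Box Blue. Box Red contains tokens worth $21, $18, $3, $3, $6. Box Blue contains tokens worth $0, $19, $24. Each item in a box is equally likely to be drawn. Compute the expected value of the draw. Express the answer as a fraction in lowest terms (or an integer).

E[X | Box Red] = (21 + 18 + 3 + 3 + 6)/5 = 51/5
E[X | Box Blue] = (0 + 19 + 24)/3 = 43/3
E[X] = (1/7)·51/5 + (6/7)·43/3 = 481/35

481/35 dollars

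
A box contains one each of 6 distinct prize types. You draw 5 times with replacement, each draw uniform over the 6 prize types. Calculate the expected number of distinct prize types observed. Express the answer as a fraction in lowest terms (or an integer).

Let Xⱼ=1 if type j appears at least once. P(Xⱼ=1) = 1 − ((6−1)/6)^5 = 4651/7776.
E[#distinct] = 6·4651/7776 = 4651/1296.

4651/1296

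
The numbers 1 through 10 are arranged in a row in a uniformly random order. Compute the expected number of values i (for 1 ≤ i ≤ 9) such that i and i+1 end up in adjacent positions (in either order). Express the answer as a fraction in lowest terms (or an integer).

9/5

For each i ∈ {1,…,9}, let Xᵢ = 1 if i and i+1 are adjacent. P(Xᵢ=1) = 2·(10−1)!/10! = 2/10.
By linearity, E[ΣXᵢ] = (9)·(2/10) = 9/5.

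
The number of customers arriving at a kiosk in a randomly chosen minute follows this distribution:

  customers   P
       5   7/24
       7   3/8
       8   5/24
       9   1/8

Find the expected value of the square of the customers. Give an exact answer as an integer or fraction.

393/8

E[X²] = (7/24)·25 + (3/8)·49 + (5/24)·64 + (1/8)·81
     = 393/8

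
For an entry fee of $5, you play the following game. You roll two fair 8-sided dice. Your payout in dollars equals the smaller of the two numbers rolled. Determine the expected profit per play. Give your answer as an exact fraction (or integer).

-29/16 dollars

Distribution of the smaller of the two numbers rolled: 1 w.p. 15/64, 2 w.p. 13/64, 3 w.p. 11/64, 4 w.p. 9/64, 5 w.p. 7/64, 6 w.p. 5/64, …
E[payout] = (15/64)·1 + (13/64)·2 + (11/64)·3 + (9/64)·4 + (7/64)·5 + (5/64)·6 + (3/64)·7 + (1/64)·8 = 51/16
Expected profit = 51/16 − 5 = -29/16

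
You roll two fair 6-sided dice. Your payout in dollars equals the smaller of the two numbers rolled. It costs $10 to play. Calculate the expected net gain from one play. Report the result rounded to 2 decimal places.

-$7.47

Distribution of the smaller of the two numbers rolled: 1 w.p. 11/36, 2 w.p. 1/4, 3 w.p. 7/36, 4 w.p. 5/36, 5 w.p. 1/12, 6 w.p. 1/36
E[payout] = (11/36)·1 + (1/4)·2 + (7/36)·3 + (5/36)·4 + (1/12)·5 + (1/36)·6 = 91/36
Expected profit = 91/36 − 10 = -269/36 ≈ -$7.47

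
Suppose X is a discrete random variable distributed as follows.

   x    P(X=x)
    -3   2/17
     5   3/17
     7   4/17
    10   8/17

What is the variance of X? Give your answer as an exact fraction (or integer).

E[X] = (2/17)·(-3) + (3/17)·5 + (4/17)·7 + (8/17)·10 = 117/17
E[X²] = (2/17)·9 + (3/17)·25 + (4/17)·49 + (8/17)·100 = 1089/17
Var(X) = 1089/17 − (117/17)² = 4824/289

4824/289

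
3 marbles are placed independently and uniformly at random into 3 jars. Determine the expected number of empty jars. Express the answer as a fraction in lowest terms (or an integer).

Let Xⱼ=1 if jar j is empty. P(Xⱼ=1) = ((3-1)/3)^3 = 8/27.
By linearity, E[#empty] = 3·8/27 = 8/9.

8/9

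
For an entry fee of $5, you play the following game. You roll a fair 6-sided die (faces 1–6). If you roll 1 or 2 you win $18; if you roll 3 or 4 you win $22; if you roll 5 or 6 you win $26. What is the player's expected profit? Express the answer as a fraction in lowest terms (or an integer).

E[payout] = (1/3)·18 + (1/3)·22 + (1/3)·26 = 22
Expected profit = 22 − 5 = 17

$17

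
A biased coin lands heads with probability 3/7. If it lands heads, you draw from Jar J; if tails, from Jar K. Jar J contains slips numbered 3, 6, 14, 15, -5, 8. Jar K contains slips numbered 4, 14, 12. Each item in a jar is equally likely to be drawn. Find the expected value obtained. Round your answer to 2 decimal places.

8.64

E[X | Jar J] = (3 + 6 + 14 + 15 − 5 + 8)/6 = 41/6
E[X | Jar K] = (4 + 14 + 12)/3 = 10
E[X] = (3/7)·41/6 + (4/7)·10 = 121/14 ≈ 8.64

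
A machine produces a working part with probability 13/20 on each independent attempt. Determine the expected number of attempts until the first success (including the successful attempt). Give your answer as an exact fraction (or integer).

For a geometric distribution, E[trials] = 1/p = 1/(13/20) = 20/13.

20/13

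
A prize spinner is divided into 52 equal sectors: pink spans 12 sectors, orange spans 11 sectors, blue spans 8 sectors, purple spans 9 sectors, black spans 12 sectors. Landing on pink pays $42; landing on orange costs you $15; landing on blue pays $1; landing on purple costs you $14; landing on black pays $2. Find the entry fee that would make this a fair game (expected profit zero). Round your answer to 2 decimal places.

$4.71

E[payout] = (12/52)·42 + (11/52)·(-15) + (8/52)·1 + (9/52)·(-14) + (12/52)·2 = 245/52
Fair fee = E[payout] = 245/52 ≈ $4.71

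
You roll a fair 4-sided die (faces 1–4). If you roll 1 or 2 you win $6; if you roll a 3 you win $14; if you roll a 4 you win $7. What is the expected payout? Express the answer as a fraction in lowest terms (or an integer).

33/4 dollars

E[payout] = (1/2)·6 + (1/4)·7 + (1/4)·14 = 33/4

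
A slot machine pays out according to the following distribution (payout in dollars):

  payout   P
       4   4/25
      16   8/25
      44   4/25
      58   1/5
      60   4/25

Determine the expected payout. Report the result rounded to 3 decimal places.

E[X] = (4/25)·4 + (8/25)·16 + (4/25)·44 + (1/5)·58 + (4/25)·60
     = 34 ≈ 34.000

$34.000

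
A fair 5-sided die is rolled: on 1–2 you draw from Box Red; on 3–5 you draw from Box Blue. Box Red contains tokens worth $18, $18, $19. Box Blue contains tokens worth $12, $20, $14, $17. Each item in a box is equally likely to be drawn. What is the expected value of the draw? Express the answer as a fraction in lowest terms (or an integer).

E[X | Box Red] = (18 + 18 + 19)/3 = 55/3
E[X | Box Blue] = (12 + 20 + 14 + 17)/4 = 63/4
E[X] = (2/5)·55/3 + (3/5)·63/4 = 1007/60

1007/60 dollars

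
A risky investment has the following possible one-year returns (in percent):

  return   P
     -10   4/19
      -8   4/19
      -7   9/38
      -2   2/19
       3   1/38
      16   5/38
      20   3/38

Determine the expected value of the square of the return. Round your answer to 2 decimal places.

E[X²] = (4/19)·100 + (4/19)·64 + (9/38)·49 + (2/19)·4 + (1/38)·9 + (5/38)·256 + (3/38)·400
     = 2129/19 ≈ 112.05

112.05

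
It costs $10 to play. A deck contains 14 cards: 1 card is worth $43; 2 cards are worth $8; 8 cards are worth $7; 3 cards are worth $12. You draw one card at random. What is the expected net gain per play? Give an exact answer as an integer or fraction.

E[payout] = (1/14)·43 + (2/14)·8 + (8/14)·7 + (3/14)·12 = 151/14
Expected profit = 151/14 − 10 = 11/14

11/14 dollars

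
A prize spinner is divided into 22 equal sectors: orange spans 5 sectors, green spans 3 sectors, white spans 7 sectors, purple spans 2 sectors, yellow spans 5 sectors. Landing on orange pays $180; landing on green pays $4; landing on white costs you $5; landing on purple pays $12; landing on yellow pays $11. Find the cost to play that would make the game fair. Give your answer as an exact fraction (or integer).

478/11 dollars

E[payout] = (5/22)·180 + (3/22)·4 + (7/22)·(-5) + (2/22)·12 + (5/22)·11 = 478/11
Fair fee = E[payout] = 478/11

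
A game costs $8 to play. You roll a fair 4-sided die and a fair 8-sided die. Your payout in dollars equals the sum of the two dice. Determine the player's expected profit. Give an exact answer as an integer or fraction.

-$1

Distribution of the sum of the two dice: 2 w.p. 1/32, 3 w.p. 1/16, 4 w.p. 3/32, 5 w.p. 1/8, 6 w.p. 1/8, 7 w.p. 1/8, …
E[payout] = (1/32)·2 + (1/16)·3 + (3/32)·4 + (1/8)·5 + (1/8)·6 + (1/8)·7 + (1/8)·8 + (1/8)·9 + (3/32)·10 + (1/16)·11 + (1/32)·12 = 7
Expected profit = 7 − 8 = -1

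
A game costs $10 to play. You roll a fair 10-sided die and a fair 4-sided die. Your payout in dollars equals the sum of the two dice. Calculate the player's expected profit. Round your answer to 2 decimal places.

-$2.00

Distribution of the sum of the two dice: 2 w.p. 1/40, 3 w.p. 1/20, 4 w.p. 3/40, 5 w.p. 1/10, 6 w.p. 1/10, 7 w.p. 1/10, …
E[payout] = (1/40)·2 + (1/20)·3 + (3/40)·4 + (1/10)·5 + (1/10)·6 + (1/10)·7 + (1/10)·8 + (1/10)·9 + (1/10)·10 + (1/10)·11 + (3/40)·12 + (1/20)·13 + (1/40)·14 = 8
Expected profit = 8 − 10 = -2 ≈ -$2.00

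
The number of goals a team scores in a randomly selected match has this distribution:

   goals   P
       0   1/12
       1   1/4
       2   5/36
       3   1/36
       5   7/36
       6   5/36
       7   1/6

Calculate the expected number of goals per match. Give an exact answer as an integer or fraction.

43/12

E[X] = (1/12)·0 + (1/4)·1 + (5/36)·2 + (1/36)·3 + (7/36)·5 + (5/36)·6 + (1/6)·7
     = 43/12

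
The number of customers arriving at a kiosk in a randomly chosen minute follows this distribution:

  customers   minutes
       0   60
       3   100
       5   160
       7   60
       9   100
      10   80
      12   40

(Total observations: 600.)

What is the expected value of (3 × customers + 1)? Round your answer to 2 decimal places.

Total = 600, so P(customers=0) = 60/600, etc.
E[3x+1] = (1/10)·1 + (1/6)·10 + (4/15)·16 + (1/10)·22 + (1/6)·28 + (2/15)·31 + (1/15)·37
     = 39/2 ≈ 19.50

19.50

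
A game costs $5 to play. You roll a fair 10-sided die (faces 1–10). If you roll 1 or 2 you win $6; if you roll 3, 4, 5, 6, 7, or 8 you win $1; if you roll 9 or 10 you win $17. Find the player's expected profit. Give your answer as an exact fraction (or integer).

1/5 dollars

E[payout] = (3/5)·1 + (1/5)·6 + (1/5)·17 = 26/5
Expected profit = 26/5 − 5 = 1/5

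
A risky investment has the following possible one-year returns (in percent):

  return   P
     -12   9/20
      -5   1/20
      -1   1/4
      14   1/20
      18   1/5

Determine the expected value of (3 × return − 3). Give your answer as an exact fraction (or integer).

-39/5

E[3x-3] = (9/20)·(-39) + (1/20)·(-18) + (1/4)·(-6) + (1/20)·39 + (1/5)·51
     = -39/5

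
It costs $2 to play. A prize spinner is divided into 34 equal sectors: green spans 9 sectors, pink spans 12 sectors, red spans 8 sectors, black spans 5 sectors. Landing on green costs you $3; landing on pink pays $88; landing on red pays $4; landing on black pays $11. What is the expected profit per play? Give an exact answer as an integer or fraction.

E[payout] = (9/34)·(-3) + (12/34)·88 + (8/34)·4 + (5/34)·11 = 558/17
Expected profit = 558/17 − 2 = 524/17

524/17 dollars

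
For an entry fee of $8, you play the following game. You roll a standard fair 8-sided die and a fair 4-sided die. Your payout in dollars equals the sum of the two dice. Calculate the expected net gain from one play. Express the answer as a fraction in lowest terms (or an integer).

-$1

Distribution of the sum of the two dice: 2 w.p. 1/32, 3 w.p. 1/16, 4 w.p. 3/32, 5 w.p. 1/8, 6 w.p. 1/8, 7 w.p. 1/8, …
E[payout] = (1/32)·2 + (1/16)·3 + (3/32)·4 + (1/8)·5 + (1/8)·6 + (1/8)·7 + (1/8)·8 + (1/8)·9 + (3/32)·10 + (1/16)·11 + (1/32)·12 = 7
Expected profit = 7 − 8 = -1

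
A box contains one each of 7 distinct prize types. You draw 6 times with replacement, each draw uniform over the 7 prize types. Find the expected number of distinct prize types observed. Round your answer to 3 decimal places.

4.224

Let Xⱼ=1 if type j appears at least once. P(Xⱼ=1) = 1 − ((7−1)/7)^6 = 70993/117649.
E[#distinct] = 7·70993/117649 = 70993/16807.
≈ 4.224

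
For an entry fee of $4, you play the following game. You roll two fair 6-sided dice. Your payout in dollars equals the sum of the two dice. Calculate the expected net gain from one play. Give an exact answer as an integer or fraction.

$3

Distribution of the sum of the two dice: 2 w.p. 1/36, 3 w.p. 1/18, 4 w.p. 1/12, 5 w.p. 1/9, 6 w.p. 5/36, 7 w.p. 1/6, …
E[payout] = (1/36)·2 + (1/18)·3 + (1/12)·4 + (1/9)·5 + (5/36)·6 + (1/6)·7 + (5/36)·8 + (1/9)·9 + (1/12)·10 + (1/18)·11 + (1/36)·12 = 7
Expected profit = 7 − 4 = 3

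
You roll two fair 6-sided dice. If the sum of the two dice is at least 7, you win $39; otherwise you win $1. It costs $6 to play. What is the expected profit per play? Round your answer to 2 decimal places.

E[payout] = (5/12)·1 + (7/12)·39 = 139/6
Expected profit = 139/6 − 6 = 103/6 ≈ $17.17

$17.17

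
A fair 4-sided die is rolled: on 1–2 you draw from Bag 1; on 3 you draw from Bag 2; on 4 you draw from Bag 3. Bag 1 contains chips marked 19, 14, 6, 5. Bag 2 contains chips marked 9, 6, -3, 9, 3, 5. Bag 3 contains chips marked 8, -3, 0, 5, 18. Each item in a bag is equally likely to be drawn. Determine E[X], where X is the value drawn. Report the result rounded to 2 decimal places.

E[X | Bag 1] = (19 + 14 + 6 + 5)/4 = 11
E[X | Bag 2] = (9 + 6 − 3 + 9 + 3 + 5)/6 = 29/6
E[X | Bag 3] = (8 − 3 + 0 + 5 + 18)/5 = 28/5
E[X] = (1/2)·11 + (1/4)·29/6 + (1/4)·28/5 = 973/120 ≈ 8.11

8.11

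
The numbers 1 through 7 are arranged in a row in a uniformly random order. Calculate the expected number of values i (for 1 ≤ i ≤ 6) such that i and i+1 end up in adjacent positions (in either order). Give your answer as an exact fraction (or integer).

12/7

For each i ∈ {1,…,6}, let Xᵢ = 1 if i and i+1 are adjacent. P(Xᵢ=1) = 2·(7−1)!/7! = 2/7.
By linearity, E[ΣXᵢ] = (6)·(2/7) = 12/7.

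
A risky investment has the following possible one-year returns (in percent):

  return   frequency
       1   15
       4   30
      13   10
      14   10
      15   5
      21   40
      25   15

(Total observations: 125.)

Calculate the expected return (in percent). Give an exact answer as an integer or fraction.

Total = 125, so P(return=1) = 15/125, etc.
E[X] = (3/25)·1 + (6/25)·4 + (2/25)·13 + (2/25)·14 + (1/25)·15 + (8/25)·21 + (3/25)·25
     = 339/25

339/25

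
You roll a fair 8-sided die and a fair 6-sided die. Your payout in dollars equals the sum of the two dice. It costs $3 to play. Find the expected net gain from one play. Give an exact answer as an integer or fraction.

$5

Distribution of the sum of the two dice: 2 w.p. 1/48, 3 w.p. 1/24, 4 w.p. 1/16, 5 w.p. 1/12, 6 w.p. 5/48, 7 w.p. 1/8, …
E[payout] = (1/48)·2 + (1/24)·3 + (1/16)·4 + (1/12)·5 + (5/48)·6 + (1/8)·7 + (1/8)·8 + (1/8)·9 + (5/48)·10 + (1/12)·11 + (1/16)·12 + (1/24)·13 + (1/48)·14 = 8
Expected profit = 8 − 3 = 5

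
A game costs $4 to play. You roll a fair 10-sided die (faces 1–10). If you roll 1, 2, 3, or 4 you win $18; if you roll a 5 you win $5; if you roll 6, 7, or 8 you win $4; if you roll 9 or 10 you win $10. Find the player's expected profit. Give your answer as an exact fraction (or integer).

E[payout] = (3/10)·4 + (1/10)·5 + (1/5)·10 + (2/5)·18 = 109/10
Expected profit = 109/10 − 4 = 69/10

69/10 dollars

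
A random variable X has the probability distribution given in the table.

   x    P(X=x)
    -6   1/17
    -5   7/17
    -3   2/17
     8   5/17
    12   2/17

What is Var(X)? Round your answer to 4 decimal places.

48.2353

E[X] = (1/17)·(-6) + (7/17)·(-5) + (2/17)·(-3) + (5/17)·8 + (2/17)·12 = 1
E[X²] = (1/17)·36 + (7/17)·25 + (2/17)·9 + (5/17)·64 + (2/17)·144 = 837/17
Var(X) = 837/17 − (1)² = 820/17 ≈ 48.2353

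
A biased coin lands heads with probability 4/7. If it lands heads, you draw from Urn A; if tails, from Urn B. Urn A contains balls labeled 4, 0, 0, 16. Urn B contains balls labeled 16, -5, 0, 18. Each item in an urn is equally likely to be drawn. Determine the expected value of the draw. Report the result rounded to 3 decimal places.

E[X | Urn A] = (4 + 0 + 0 + 16)/4 = 5
E[X | Urn B] = (16 − 5 + 0 + 18)/4 = 29/4
E[X] = (4/7)·5 + (3/7)·29/4 = 167/28 ≈ 5.964

5.964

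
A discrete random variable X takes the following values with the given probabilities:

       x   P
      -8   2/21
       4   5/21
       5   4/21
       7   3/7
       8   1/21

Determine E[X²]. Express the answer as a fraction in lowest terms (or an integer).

271/7

E[X²] = (2/21)·64 + (5/21)·16 + (4/21)·25 + (3/7)·49 + (1/21)·64
     = 271/7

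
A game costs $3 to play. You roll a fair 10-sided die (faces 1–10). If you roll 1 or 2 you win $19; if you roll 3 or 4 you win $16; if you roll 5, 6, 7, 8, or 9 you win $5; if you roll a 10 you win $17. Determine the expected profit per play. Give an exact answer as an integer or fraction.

41/5 dollars

E[payout] = (1/2)·5 + (1/5)·16 + (1/10)·17 + (1/5)·19 = 56/5
Expected profit = 56/5 − 3 = 41/5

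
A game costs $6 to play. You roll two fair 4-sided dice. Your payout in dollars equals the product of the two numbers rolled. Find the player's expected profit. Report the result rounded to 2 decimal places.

$0.25

Distribution of the product of the two numbers rolled: 1 w.p. 1/16, 2 w.p. 1/8, 3 w.p. 1/8, 4 w.p. 3/16, 6 w.p. 1/8, 8 w.p. 1/8, …
E[payout] = (1/16)·1 + (1/8)·2 + (1/8)·3 + (3/16)·4 + (1/8)·6 + (1/8)·8 + (1/16)·9 + (1/8)·12 + (1/16)·16 = 25/4
Expected profit = 25/4 − 6 = 1/4 ≈ $0.25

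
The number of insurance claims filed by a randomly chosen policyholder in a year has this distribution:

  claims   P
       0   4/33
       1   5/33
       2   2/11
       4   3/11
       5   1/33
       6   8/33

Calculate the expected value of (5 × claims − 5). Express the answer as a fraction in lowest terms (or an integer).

365/33

E[5x-5] = (4/33)·(-5) + (5/33)·0 + (2/11)·5 + (3/11)·15 + (1/33)·20 + (8/33)·25
     = 365/33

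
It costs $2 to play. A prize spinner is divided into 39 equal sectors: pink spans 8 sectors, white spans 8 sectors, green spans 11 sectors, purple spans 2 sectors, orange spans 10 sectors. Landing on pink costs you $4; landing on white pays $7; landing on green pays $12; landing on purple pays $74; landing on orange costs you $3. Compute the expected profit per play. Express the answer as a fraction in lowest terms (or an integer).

196/39 dollars

E[payout] = (8/39)·(-4) + (8/39)·7 + (11/39)·12 + (2/39)·74 + (10/39)·(-3) = 274/39
Expected profit = 274/39 − 2 = 196/39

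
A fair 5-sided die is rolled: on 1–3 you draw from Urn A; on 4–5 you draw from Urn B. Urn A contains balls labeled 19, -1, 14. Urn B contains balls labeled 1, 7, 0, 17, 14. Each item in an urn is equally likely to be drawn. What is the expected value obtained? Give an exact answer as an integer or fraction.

238/25

E[X | Urn A] = (19 − 1 + 14)/3 = 32/3
E[X | Urn B] = (1 + 7 + 0 + 17 + 14)/5 = 39/5
E[X] = (3/5)·32/3 + (2/5)·39/5 = 238/25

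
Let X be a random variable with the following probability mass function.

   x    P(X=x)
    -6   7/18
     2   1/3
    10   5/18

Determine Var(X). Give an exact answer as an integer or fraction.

E[X] = (7/18)·(-6) + (1/3)·2 + (5/18)·10 = 10/9
E[X²] = (7/18)·36 + (1/3)·4 + (5/18)·100 = 388/9
Var(X) = 388/9 − (10/9)² = 3392/81

3392/81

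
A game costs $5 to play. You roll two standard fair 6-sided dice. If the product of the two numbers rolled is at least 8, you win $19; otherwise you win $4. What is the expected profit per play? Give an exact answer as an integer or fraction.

E[payout] = (7/18)·4 + (11/18)·19 = 79/6
Expected profit = 79/6 − 5 = 49/6

49/6 dollars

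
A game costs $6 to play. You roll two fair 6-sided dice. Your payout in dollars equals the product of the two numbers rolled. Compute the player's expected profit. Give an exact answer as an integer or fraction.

25/4 dollars

Distribution of the product of the two numbers rolled: 1 w.p. 1/36, 2 w.p. 1/18, 3 w.p. 1/18, 4 w.p. 1/12, 5 w.p. 1/18, 6 w.p. 1/9, …
E[payout] = (1/36)·1 + (1/18)·2 + (1/18)·3 + (1/12)·4 + (1/18)·5 + (1/9)·6 + (1/18)·8 + (1/36)·9 + (1/18)·10 + (1/9)·12 + (1/18)·15 + (1/36)·16 + (1/18)·18 + (1/18)·20 + (1/18)·24 + (1/36)·25 + (1/18)·30 + (1/36)·36 = 49/4
Expected profit = 49/4 − 6 = 25/4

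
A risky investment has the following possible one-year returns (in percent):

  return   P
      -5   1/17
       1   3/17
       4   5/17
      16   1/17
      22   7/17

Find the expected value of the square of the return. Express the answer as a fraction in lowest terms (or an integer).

3752/17

E[X²] = (1/17)·25 + (3/17)·1 + (5/17)·16 + (1/17)·256 + (7/17)·484
     = 3752/17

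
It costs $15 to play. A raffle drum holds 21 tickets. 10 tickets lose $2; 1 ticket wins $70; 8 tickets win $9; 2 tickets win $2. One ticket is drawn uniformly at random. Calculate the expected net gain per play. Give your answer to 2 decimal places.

-$9.00

E[payout] = (10/21)·(-2) + (1/21)·70 + (8/21)·9 + (2/21)·2 = 6
Expected profit = 6 − 15 = -9 ≈ -$9.00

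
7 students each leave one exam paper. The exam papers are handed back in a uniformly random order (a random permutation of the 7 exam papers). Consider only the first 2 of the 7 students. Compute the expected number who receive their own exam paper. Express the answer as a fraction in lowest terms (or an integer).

2/7

Let Xᵢ = 1 if person i gets their own exam paper. For each i, P(Xᵢ=1) = 1/7.
By linearity of expectation, E[X₁+…+X_2] = 2·(1/7) = 2/7.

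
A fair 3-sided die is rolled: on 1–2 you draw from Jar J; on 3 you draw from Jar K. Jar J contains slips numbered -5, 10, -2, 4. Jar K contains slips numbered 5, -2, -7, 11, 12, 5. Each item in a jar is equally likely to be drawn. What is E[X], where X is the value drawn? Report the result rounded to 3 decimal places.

E[X | Jar J] = (-5 + 10 − 2 + 4)/4 = 7/4
E[X | Jar K] = (5 − 2 − 7 + 11 + 12 + 5)/6 = 4
E[X] = (2/3)·7/4 + (1/3)·4 = 5/2 ≈ 2.500

2.500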